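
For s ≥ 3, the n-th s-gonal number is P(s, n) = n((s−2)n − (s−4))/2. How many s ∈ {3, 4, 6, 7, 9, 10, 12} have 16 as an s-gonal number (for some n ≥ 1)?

s = 3: P(3, 5) = 15 and P(3, 6) = 21; 16 is not s-gonal.
s = 4: P(4, 4) = 16. ✓
s = 6: P(6, 3) = 15 and P(6, 4) = 28; 16 is not s-gonal.
s = 7: P(7, 2) = 7 and P(7, 3) = 18; 16 is not s-gonal.
s = 9: P(9, 2) = 9 and P(9, 3) = 24; 16 is not s-gonal.
s = 10: P(10, 2) = 10 and P(10, 3) = 27; 16 is not s-gonal.
s = 12: P(12, 2) = 12 and P(12, 3) = 33; 16 is not s-gonal.
Hits: s ∈ {4} → 1.

1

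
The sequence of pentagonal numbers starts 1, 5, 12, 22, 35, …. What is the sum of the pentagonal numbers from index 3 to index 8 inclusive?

Σ i(3i−1)/2 = (3Σi² − Σi) / 2 over i = 3..8.
Σi = 36 − 3 = 33 and Σi² = 204 − 5 = 199.
(3·199 − 1·33) / 2 = 564/2 = 282.

282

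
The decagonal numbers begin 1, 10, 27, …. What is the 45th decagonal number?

7965

45·(4·45 − 3) = 45·177 = 7965.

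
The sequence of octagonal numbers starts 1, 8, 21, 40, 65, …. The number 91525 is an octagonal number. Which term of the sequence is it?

Set n(3n−2) = 91525, giving 3n² − 2n − 91525 = 0.
The discriminant is 4 + 12·91525 = 1098304, and √1098304 = 1048.
So n = (2 + 1048) / 6 = 1050/6 = 175.
Check: 175·(3·175 − 2) = 91525. ✓

175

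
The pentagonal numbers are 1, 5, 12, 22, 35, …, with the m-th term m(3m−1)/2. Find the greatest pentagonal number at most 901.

852

Solve n(3n−1)/2 ≤ 901 for integer n.
n = 24 gives 852 ≤ 901, while n = 25 gives 925 > 901; so the answer is 852.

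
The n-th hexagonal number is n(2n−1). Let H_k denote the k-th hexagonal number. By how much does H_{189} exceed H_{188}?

Consecutive hexagonal numbers differ by 4n − 3: here 4·189 − 3 = 753.

753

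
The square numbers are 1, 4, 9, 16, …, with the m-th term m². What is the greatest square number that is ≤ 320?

Solve n² ≤ 320 for integer n.
n = 17 gives 289 ≤ 320, while n = 18 gives 324 > 320; so the answer is 289.

289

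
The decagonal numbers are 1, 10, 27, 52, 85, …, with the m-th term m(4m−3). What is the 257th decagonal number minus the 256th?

Consecutive decagonal numbers differ by 8n − 7: here 8·257 − 7 = 2049.

2049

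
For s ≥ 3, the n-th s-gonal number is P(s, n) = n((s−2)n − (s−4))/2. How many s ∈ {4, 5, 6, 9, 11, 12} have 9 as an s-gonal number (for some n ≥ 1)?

2

s = 4: P(4, 3) = 9. ✓
s = 5: P(5, 2) = 5 and P(5, 3) = 12; 9 is not s-gonal.
s = 6: P(6, 2) = 6 and P(6, 3) = 15; 9 is not s-gonal.
s = 9: P(9, 2) = 9. ✓
s = 11: P(11, 1) = 1 and P(11, 2) = 11; 9 is not s-gonal.
s = 12: P(12, 1) = 1 and P(12, 2) = 12; 9 is not s-gonal.
Hits: s ∈ {4, 9} → 2.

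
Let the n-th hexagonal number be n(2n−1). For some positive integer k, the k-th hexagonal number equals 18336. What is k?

96

Set n(2n−1) = 18336, giving 2n² − n − 18336 = 0.
The discriminant is 1 + 8·18336 = 146689, and √146689 = 383.
So n = (1 + 383) / 4 = 384/4 = 96.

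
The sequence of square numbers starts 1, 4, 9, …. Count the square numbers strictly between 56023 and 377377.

The n-th square number is n².
Smallest index with value > 56023: n = 237 (giving 56169).
Largest index with value < 377377: n = 614 (giving 376996).
Indices 237 through 614: 378 terms.

378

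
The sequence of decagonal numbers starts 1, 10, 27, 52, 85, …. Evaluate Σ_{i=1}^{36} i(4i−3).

62826

Σ i(4i−3) = 4Σi² − 3Σi over i = 1..36.
Σi = 666 and Σi² = 16206.
4·16206 − 3·666 = 62826.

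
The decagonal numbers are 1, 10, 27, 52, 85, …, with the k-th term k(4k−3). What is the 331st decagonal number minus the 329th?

5274

331·(4·331 − 3) = 437251 and 329·(4·329 − 3) = 431977.
Difference: 437251 − 431977 = 5274.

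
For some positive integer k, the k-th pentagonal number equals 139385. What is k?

305

Set n(3n−1)/2 = 139385, giving 3n² − n − 278770 = 0.
The discriminant is 1 + 24·139385 = 3345241, and √3345241 = 1829.
So n = (1 + 1829) / 6 = 1830/6 = 305.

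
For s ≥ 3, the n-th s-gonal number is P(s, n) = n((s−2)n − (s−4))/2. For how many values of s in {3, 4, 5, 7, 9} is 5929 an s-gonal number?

s = 3: P(3, 108) = 5886 and P(3, 109) = 5995; 5929 is not s-gonal.
s = 4: P(4, 77) = 5929. ✓
s = 5: P(5, 63) = 5922 and P(5, 64) = 6112; 5929 is not s-gonal.
s = 7: P(7, 49) = 5929. ✓
s = 9: P(9, 41) = 5781 and P(9, 42) = 6069; 5929 is not s-gonal.
Hits: s ∈ {4, 7} → 2.

2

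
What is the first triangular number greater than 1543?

Solve n(n+1)/2 > 1543 for integer n.
The largest n with value ≤ 1543 is 55 (since 1540 ≤ 1543 < 1596), so the first above is n = 56, value 1596.

1596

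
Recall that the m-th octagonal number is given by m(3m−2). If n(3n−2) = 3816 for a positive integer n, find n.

Set n(3n−2) = 3816, giving 3n² − 2n − 3816 = 0.
The discriminant is 4 + 12·3816 = 45796, and √45796 = 214.
So n = (2 + 214) / 6 = 216/6 = 36.

36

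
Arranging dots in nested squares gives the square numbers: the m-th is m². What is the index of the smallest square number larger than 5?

Solve n² > 5 for integer n.
The largest n with value ≤ 5 is 2 (since 4 ≤ 5 < 9), so the first above is n = 3, value 9.

3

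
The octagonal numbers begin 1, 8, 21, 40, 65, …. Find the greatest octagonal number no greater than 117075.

Solve n(3n−2) ≤ 117075 for integer n.
n = 197 gives 116033 ≤ 117075, while n = 198 gives 117216 > 117075; so the answer is 116033.

116033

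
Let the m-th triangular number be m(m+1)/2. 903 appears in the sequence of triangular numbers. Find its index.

42

Set n(n+1)/2 = 903, giving n² + n − 1806 = 0.
The discriminant is 1 + 8·903 = 7225, and √7225 = 85.
So n = (-1 + 85) / 2 = 84/2 = 42.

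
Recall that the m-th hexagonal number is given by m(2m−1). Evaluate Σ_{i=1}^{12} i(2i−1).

Σ i(2i−1) = 2Σi² − Σi over i = 1..12.
Σi = 78 and Σi² = 650.
2·650 − 1·78 = 1222.

1222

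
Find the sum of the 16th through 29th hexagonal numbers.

Σ i(2i−1) = 2Σi² − Σi over i = 16..29.
Σi = 435 − 120 = 315 and Σi² = 8555 − 1240 = 7315.
2·7315 − 1·315 = 14315.

14315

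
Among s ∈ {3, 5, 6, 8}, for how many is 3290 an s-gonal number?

1

s = 3: P(3, 80) = 3240 and P(3, 81) = 3321; 3290 is not s-gonal.
s = 5: P(5, 47) = 3290. ✓
s = 6: P(6, 40) = 3160 and P(6, 41) = 3321; 3290 is not s-gonal.
s = 8: P(8, 33) = 3201 and P(8, 34) = 3400; 3290 is not s-gonal.
Hits: s ∈ {5} → 1.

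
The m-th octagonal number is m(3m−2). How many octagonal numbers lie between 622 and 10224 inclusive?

44

The n-th octagonal number is n(3n−2).
Smallest index with value ≥ 622: n = 15 (giving 645).
Largest index with value ≤ 10224: n = 58 (giving 9976).
Indices 15 through 58: 44 terms.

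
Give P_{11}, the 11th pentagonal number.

176

The 11th pentagonal number is n(3n−1)/2 with n = 11.
11·(3·11 − 1)/2 = 11·32/2 = 11·16 = 176.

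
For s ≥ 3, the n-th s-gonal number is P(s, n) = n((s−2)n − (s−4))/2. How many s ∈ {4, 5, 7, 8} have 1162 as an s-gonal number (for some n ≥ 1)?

s = 4: P(4, 34) = 1156 and P(4, 35) = 1225; 1162 is not s-gonal.
s = 5: P(5, 28) = 1162. ✓
s = 7: P(7, 21) = 1071 and P(7, 22) = 1177; 1162 is not s-gonal.
s = 8: P(8, 20) = 1160 and P(8, 21) = 1281; 1162 is not s-gonal.
Hits: s ∈ {5} → 1.

1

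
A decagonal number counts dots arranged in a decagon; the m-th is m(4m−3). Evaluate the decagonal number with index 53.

11077

The 53rd decagonal number is n(4n−3) with n = 53.
53·(4·53 − 3) = 53·209 = 11077.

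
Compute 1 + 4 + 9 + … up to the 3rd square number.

14

Σ_{i=1}^{3} i² = 3·4·7/6 = 14.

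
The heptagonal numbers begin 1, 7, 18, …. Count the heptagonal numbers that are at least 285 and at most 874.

The n-th heptagonal number is n(5n−3)/2.
Smallest index with value ≥ 285: n = 11 (giving 286).
Largest index with value ≤ 874: n = 19 (giving 874).
Indices 11 through 19: 9 terms.

9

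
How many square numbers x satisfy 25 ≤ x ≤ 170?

9

The n-th square number is n².
Smallest index with value ≥ 25: n = 5 (giving 25).
Largest index with value ≤ 170: n = 13 (giving 169).
Indices 5 through 13: 9 terms.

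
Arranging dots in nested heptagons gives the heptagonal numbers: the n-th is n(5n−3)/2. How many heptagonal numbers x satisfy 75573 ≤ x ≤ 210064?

116

The n-th heptagonal number is n(5n−3)/2.
Smallest index with value ≥ 75573: n = 175 (giving 76300).
Largest index with value ≤ 210064: n = 290 (giving 209815).
Indices 175 through 290: 116 terms.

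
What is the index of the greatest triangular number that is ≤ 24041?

218

Solve n(n+1)/2 ≤ 24041 for integer n.
n = 218 gives 23871 ≤ 24041, while n = 219 gives 24090 > 24041; so the answer is index 218.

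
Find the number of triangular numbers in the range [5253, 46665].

204

The n-th triangular number is n(n+1)/2.
Smallest index with value ≥ 5253: n = 102 (giving 5253).
Largest index with value ≤ 46665: n = 305 (giving 46665).
Indices 102 through 305: 204 terms.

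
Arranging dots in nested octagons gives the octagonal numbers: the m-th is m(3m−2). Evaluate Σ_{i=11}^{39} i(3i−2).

59015

Σ i(3i−2) = 3Σi² − 2Σi over i = 11..39.
Σi = 780 − 55 = 725 and Σi² = 20540 − 385 = 20155.
3·20155 − 2·725 = 59015.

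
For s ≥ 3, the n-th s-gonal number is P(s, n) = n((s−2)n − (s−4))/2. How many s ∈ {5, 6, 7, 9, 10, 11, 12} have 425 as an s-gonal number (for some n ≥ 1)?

1

s = 5: P(5, 17) = 425. ✓
s = 6: P(6, 14) = 378 and P(6, 15) = 435; 425 is not s-gonal.
s = 7: P(7, 13) = 403 and P(7, 14) = 469; 425 is not s-gonal.
s = 9: P(9, 11) = 396 and P(9, 12) = 474; 425 is not s-gonal.
s = 10: P(10, 10) = 370 and P(10, 11) = 451; 425 is not s-gonal.
s = 11: P(11, 10) = 415 and P(11, 11) = 506; 425 is not s-gonal.
s = 12: P(12, 9) = 369 and P(12, 10) = 460; 425 is not s-gonal.
Hits: s ∈ {5} → 1.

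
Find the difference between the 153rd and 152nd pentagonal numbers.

Consecutive pentagonal numbers differ by 3n − 2: here 3·153 − 2 = 457.

457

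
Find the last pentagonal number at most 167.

Solve n(3n−1)/2 ≤ 167 for integer n.
n = 10 gives 145 ≤ 167, while n = 11 gives 176 > 167; so the answer is 145.

145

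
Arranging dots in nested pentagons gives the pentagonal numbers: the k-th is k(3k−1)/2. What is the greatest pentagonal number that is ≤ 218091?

217551

Solve n(3n−1)/2 ≤ 218091 for integer n.
n = 381 gives 217551 ≤ 218091, while n = 382 gives 218695 > 218091; so the answer is 217551.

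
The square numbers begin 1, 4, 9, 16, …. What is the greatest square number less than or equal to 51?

49

Solve n² ≤ 51 for integer n.
n = 7 gives 49 ≤ 51, while n = 8 gives 64 > 51; so the answer is 49.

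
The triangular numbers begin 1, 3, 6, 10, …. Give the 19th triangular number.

190

The 19th triangular number is n(n+1)/2 with n = 19.
19·20/2 = 380/2 = 190.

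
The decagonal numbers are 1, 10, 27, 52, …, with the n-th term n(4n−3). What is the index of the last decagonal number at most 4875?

35

Solve n(4n−3) ≤ 4875 for integer n.
n = 35 gives 4795 ≤ 4875, while n = 36 gives 5076 > 4875; so the answer is index 35.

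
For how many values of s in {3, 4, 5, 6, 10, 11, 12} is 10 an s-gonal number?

2

s = 3: P(3, 4) = 10. ✓
s = 4: P(4, 3) = 9 and P(4, 4) = 16; 10 is not s-gonal.
s = 5: P(5, 2) = 5 and P(5, 3) = 12; 10 is not s-gonal.
s = 6: P(6, 2) = 6 and P(6, 3) = 15; 10 is not s-gonal.
s = 10: P(10, 2) = 10. ✓
s = 11: P(11, 1) = 1 and P(11, 2) = 11; 10 is not s-gonal.
s = 12: P(12, 1) = 1 and P(12, 2) = 12; 10 is not s-gonal.
Hits: s ∈ {3, 10} → 2.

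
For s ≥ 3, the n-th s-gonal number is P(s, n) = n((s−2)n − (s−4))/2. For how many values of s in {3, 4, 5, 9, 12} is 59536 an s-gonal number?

1

s = 3: P(3, 344) = 59340 and P(3, 345) = 59685; 59536 is not s-gonal.
s = 4: P(4, 244) = 59536. ✓
s = 5: P(5, 199) = 59302 and P(5, 200) = 59900; 59536 is not s-gonal.
s = 9: P(9, 130) = 58825 and P(9, 131) = 59736; 59536 is not s-gonal.
s = 12: P(12, 109) = 58969 and P(12, 110) = 60060; 59536 is not s-gonal.
Hits: s ∈ {4} → 1.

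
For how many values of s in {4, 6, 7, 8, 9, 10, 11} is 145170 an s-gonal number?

1

s = 4: P(4, 381) = 145161 and P(4, 382) = 145924; 145170 is not s-gonal.
s = 6: P(6, 269) = 144453 and P(6, 270) = 145530; 145170 is not s-gonal.
s = 7: P(7, 241) = 144841 and P(7, 242) = 146047; 145170 is not s-gonal.
s = 8: P(8, 220) = 144760 and P(8, 221) = 146081; 145170 is not s-gonal.
s = 9: P(9, 204) = 145146 and P(9, 205) = 146575; 145170 is not s-gonal.
s = 10: P(10, 190) = 143830 and P(10, 191) = 145351; 145170 is not s-gonal.
s = 11: P(11, 180) = 145170. ✓
Hits: s ∈ {11} → 1.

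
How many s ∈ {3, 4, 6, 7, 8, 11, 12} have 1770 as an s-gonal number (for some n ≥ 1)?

s = 3: P(3, 59) = 1770. ✓
s = 4: P(4, 42) = 1764 and P(4, 43) = 1849; 1770 is not s-gonal.
s = 6: P(6, 30) = 1770. ✓
s = 7: P(7, 26) = 1651 and P(7, 27) = 1782; 1770 is not s-gonal.
s = 8: P(8, 24) = 1680 and P(8, 25) = 1825; 1770 is not s-gonal.
s = 11: P(11, 20) = 1730 and P(11, 21) = 1911; 1770 is not s-gonal.
s = 12: P(12, 19) = 1729 and P(12, 20) = 1920; 1770 is not s-gonal.
Hits: s ∈ {3, 6} → 2.

2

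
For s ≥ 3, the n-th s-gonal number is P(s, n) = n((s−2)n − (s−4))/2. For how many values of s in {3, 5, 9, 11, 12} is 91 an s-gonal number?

1

s = 3: P(3, 13) = 91. ✓
s = 5: P(5, 7) = 70 and P(5, 8) = 92; 91 is not s-gonal.
s = 9: P(9, 5) = 75 and P(9, 6) = 111; 91 is not s-gonal.
s = 11: P(11, 4) = 58 and P(11, 5) = 95; 91 is not s-gonal.
s = 12: P(12, 4) = 64 and P(12, 5) = 105; 91 is not s-gonal.
Hits: s ∈ {3} → 1.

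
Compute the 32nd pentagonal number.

The 32nd pentagonal number is n(3n−1)/2 with n = 32.
32·(3·32 − 1)/2 = 32·95/2 = 1520.

1520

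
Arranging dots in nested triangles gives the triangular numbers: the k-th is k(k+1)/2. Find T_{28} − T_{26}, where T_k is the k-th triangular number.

28·29/2 = 406 and 26·27/2 = 351.
Difference: 406 − 351 = 55.

55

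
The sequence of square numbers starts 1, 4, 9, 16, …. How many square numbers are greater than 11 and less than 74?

5

The n-th square number is n².
Smallest index with value > 11: n = 4 (giving 16).
Largest index with value < 74: n = 8 (giving 64).
Indices 4 through 8: 5 terms.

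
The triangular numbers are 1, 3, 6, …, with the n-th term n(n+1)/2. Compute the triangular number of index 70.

The 70th triangular number is n(n+1)/2 with n = 70.
70·71/2 = 4970/2 = 2485.

2485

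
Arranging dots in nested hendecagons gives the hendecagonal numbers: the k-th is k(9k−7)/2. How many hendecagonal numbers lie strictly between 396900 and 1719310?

321

The n-th hendecagonal number is n(9n−7)/2.
Smallest index with value > 396900: n = 298 (giving 398575).
Largest index with value < 1719310: n = 618 (giving 1716495).
Indices 298 through 618: 321 terms.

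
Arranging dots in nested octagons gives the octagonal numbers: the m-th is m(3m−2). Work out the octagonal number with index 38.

The 38th octagonal number is n(3n−2) with n = 38.
38·(3·38 − 2) = 38·112 = 4256.

4256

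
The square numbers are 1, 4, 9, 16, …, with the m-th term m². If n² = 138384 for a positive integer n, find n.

372

We need n² = 138384, so n = √138384 = 372.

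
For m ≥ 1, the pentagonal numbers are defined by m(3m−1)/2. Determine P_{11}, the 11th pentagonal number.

176

11·(3·11 − 1)/2 = 11·32/2 = 11·16 = 176.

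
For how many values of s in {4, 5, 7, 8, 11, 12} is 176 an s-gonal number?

2

s = 4: P(4, 13) = 169 and P(4, 14) = 196; 176 is not s-gonal.
s = 5: P(5, 11) = 176. ✓
s = 7: P(7, 8) = 148 and P(7, 9) = 189; 176 is not s-gonal.
s = 8: P(8, 8) = 176. ✓
s = 11: P(11, 6) = 141 and P(11, 7) = 196; 176 is not s-gonal.
s = 12: P(12, 6) = 156 and P(12, 7) = 217; 176 is not s-gonal.
Hits: s ∈ {5, 8} → 2.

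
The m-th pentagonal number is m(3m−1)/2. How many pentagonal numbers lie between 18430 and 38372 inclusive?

The n-th pentagonal number is n(3n−1)/2.
Smallest index with value ≥ 18430: n = 112 (giving 18760).
Largest index with value ≤ 38372: n = 160 (giving 38320).
Indices 112 through 160: 49 terms.

49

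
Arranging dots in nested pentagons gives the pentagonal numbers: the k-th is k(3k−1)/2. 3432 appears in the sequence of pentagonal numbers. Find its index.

48

Set n(3n−1)/2 = 3432, giving 3n² − n − 6864 = 0.
So n = (1 + 287) / 6 = 288/6 = 48.
Check: 48·(3·48 − 1)/2 = 3432. ✓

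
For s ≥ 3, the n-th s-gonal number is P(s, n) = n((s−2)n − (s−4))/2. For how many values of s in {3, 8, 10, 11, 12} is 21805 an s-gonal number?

1

s = 3: P(3, 208) = 21736 and P(3, 209) = 21945; 21805 is not s-gonal.
s = 8: P(8, 85) = 21505 and P(8, 86) = 22016; 21805 is not s-gonal.
s = 10: P(10, 74) = 21682 and P(10, 75) = 22275; 21805 is not s-gonal.
s = 11: P(11, 70) = 21805. ✓
s = 12: P(12, 66) = 21516 and P(12, 67) = 22177; 21805 is not s-gonal.
Hits: s ∈ {11} → 1.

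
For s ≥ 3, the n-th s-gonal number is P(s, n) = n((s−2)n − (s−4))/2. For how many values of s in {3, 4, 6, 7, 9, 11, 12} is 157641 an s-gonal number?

2

s = 3: P(3, 561) = 157641. ✓
s = 4: P(4, 397) = 157609 and P(4, 398) = 158404; 157641 is not s-gonal.
s = 6: P(6, 281) = 157641. ✓
s = 7: P(7, 251) = 157126 and P(7, 252) = 158382; 157641 is not s-gonal.
s = 9: P(9, 212) = 156774 and P(9, 213) = 158259; 157641 is not s-gonal.
s = 11: P(11, 187) = 156706 and P(11, 188) = 158390; 157641 is not s-gonal.
s = 12: P(12, 177) = 155937 and P(12, 178) = 157708; 157641 is not s-gonal.
Hits: s ∈ {3, 6} → 2.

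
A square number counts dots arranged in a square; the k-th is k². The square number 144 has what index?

We need n² = 144, so n = √144 = 12.
Check: 12² = 144. ✓

12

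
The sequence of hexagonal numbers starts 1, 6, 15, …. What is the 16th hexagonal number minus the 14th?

16·(2·16 − 1) = 496 and 14·(2·14 − 1) = 378.
Difference: 496 − 378 = 118.

118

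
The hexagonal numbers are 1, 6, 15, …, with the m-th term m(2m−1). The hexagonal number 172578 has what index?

Set n(2n−1) = 172578, giving 2n² − n − 172578 = 0.
The discriminant is 1 + 8·172578 = 1380625, and √1380625 = 1175.
So n = (1 + 1175) / 4 = 1176/4 = 294.
Check: 294·(2·294 − 1) = 172578. ✓

294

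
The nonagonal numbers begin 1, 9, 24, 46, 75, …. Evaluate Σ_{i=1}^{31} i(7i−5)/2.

Σ i(7i−5)/2 = (7Σi² − 5Σi) / 2 over i = 1..31.
Σi = 496 and Σi² = 10416.
(7·10416 − 5·496) / 2 = 70432/2 = 35216.

35216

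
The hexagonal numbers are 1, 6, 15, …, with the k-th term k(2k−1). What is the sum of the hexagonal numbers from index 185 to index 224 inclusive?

Σ i(2i−1) = 2Σi² − Σi over i = 185..224.
Σi = 25200 − 17020 = 8180 and Σi² = 3771600 − 2093460 = 1678140.
2·1678140 − 1·8180 = 3348100.

3348100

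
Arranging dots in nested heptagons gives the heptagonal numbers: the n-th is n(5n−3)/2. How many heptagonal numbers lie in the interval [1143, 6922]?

The n-th heptagonal number is n(5n−3)/2.
Smallest index with value ≥ 1143: n = 22 (giving 1177).
Largest index with value ≤ 6922: n = 52 (giving 6682).
Indices 22 through 52: 31 terms.

31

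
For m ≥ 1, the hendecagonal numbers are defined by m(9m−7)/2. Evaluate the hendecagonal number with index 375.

631500

The 375th hendecagonal number is n(9n−7)/2 with n = 375.
375·(9·375 − 7)/2 = 375·3368/2 = 375·1684 = 631500.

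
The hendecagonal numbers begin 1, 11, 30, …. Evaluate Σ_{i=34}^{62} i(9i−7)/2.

Σ i(9i−7)/2 = (9Σi² − 7Σi) / 2 over i = 34..62.
Σi = 1953 − 561 = 1392 and Σi² = 81375 − 12529 = 68846.
(9·68846 − 7·1392) / 2 = 609870/2 = 304935.

304935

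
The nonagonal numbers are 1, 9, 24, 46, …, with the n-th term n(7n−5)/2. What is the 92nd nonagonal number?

92·(7·92 − 5)/2 = 92·639/2 = 29394.

29394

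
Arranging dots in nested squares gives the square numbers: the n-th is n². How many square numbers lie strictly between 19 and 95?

5

The n-th square number is n².
Smallest index with value > 19: n = 5 (giving 25).
Largest index with value < 95: n = 9 (giving 81).
Indices 5 through 9: 5 terms.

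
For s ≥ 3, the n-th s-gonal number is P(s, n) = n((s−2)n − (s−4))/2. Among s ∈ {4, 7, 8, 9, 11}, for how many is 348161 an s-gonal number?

1

s = 4: P(4, 590) = 348100 and P(4, 591) = 349281; 348161 is not s-gonal.
s = 7: P(7, 373) = 347263 and P(7, 374) = 349129; 348161 is not s-gonal.
s = 8: P(8, 341) = 348161. ✓
s = 9: P(9, 315) = 346500 and P(9, 316) = 348706; 348161 is not s-gonal.
s = 11: P(11, 278) = 346805 and P(11, 279) = 349308; 348161 is not s-gonal.
Hits: s ∈ {8} → 1.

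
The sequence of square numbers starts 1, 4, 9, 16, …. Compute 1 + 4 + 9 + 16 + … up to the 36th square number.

Σ_{i=1}^{36} i² = 36·37·73/6 = 16206.

16206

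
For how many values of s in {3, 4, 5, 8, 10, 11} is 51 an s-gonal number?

s = 3: P(3, 9) = 45 and P(3, 10) = 55; 51 is not s-gonal.
s = 4: P(4, 7) = 49 and P(4, 8) = 64; 51 is not s-gonal.
s = 5: P(5, 6) = 51. ✓
s = 8: P(8, 4) = 40 and P(8, 5) = 65; 51 is not s-gonal.
s = 10: P(10, 3) = 27 and P(10, 4) = 52; 51 is not s-gonal.
s = 11: P(11, 3) = 30 and P(11, 4) = 58; 51 is not s-gonal.
Hits: s ∈ {5} → 1.

1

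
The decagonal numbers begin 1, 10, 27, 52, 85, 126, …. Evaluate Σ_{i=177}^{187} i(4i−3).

1451890

Σ i(4i−3) = 4Σi² − 3Σi over i = 177..187.
Σi = 17578 − 15576 = 2002 and Σi² = 2197250 − 1832776 = 364474.
4·364474 − 3·2002 = 1451890.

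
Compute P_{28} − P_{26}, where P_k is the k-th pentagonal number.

28·(3·28 − 1)/2 = 1162 and 26·(3·26 − 1)/2 = 1001.
Difference: 1162 − 1001 = 161.

161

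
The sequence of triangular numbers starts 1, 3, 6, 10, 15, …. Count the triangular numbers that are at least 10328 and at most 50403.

174

The n-th triangular number is n(n+1)/2.
Smallest index with value ≥ 10328: n = 144 (giving 10440).
Largest index with value ≤ 50403: n = 317 (giving 50403).
Indices 144 through 317: 174 terms.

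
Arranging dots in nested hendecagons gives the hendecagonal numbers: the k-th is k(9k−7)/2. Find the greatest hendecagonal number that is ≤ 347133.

Solve n(9n−7)/2 ≤ 347133 for integer n.
n = 278 gives 346805 ≤ 347133, while n = 279 gives 349308 > 347133; so the answer is 346805.

346805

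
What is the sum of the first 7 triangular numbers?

84

Σ i(i+1)/2 = (Σi² + Σi) / 2 over i = 1..7.
Σi = 28 and Σi² = 140.
(1·140 + 1·28) / 2 = 168/2 = 84.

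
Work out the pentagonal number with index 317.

150575

The 317th pentagonal number is n(3n−1)/2 with n = 317.
317·(3·317 − 1)/2 = 317·950/2 = 317·475 = 150575.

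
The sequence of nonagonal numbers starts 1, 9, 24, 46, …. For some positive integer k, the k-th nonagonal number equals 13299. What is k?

62

Set n(7n−5)/2 = 13299, giving 7n² − 5n − 26598 = 0.
The discriminant is 25 + 56·13299 = 744769, and √744769 = 863.
So n = (5 + 863) / 14 = 868/14 = 62.
Check: 62·(7·62 − 5)/2 = 13299. ✓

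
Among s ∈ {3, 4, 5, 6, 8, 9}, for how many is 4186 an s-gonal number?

2

s = 3: P(3, 91) = 4186. ✓
s = 4: P(4, 64) = 4096 and P(4, 65) = 4225; 4186 is not s-gonal.
s = 5: P(5, 52) = 4030 and P(5, 53) = 4187; 4186 is not s-gonal.
s = 6: P(6, 46) = 4186. ✓
s = 8: P(8, 37) = 4033 and P(8, 38) = 4256; 4186 is not s-gonal.
s = 9: P(9, 34) = 3961 and P(9, 35) = 4200; 4186 is not s-gonal.
Hits: s ∈ {3, 6} → 2.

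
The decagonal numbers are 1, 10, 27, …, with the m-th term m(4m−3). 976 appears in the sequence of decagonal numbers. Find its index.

Set n(4n−3) = 976, giving 4n² − 3n − 976 = 0.
The discriminant is 9 + 16·976 = 15625, and √15625 = 125.
So n = (3 + 125) / 8 = 128/8 = 16.

16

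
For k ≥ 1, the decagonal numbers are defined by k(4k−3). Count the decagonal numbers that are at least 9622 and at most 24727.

The n-th decagonal number is n(4n−3).
Smallest index with value ≥ 9622: n = 50 (giving 9850).
Largest index with value ≤ 24727: n = 79 (giving 24727).
Indices 50 through 79: 30 terms.

30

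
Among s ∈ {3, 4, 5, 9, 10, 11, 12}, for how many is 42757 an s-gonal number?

s = 3: P(3, 291) = 42486 and P(3, 292) = 42778; 42757 is not s-gonal.
s = 4: P(4, 206) = 42436 and P(4, 207) = 42849; 42757 is not s-gonal.
s = 5: P(5, 169) = 42757. ✓
s = 9: P(9, 110) = 42075 and P(9, 111) = 42846; 42757 is not s-gonal.
s = 10: P(10, 103) = 42127 and P(10, 104) = 42952; 42757 is not s-gonal.
s = 11: P(11, 97) = 42001 and P(11, 98) = 42875; 42757 is not s-gonal.
s = 12: P(12, 92) = 41952 and P(12, 93) = 42873; 42757 is not s-gonal.
Hits: s ∈ {5} → 1.

1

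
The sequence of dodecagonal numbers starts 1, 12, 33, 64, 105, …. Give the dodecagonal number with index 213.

The 213th dodecagonal number is n(5n−4) with n = 213.
213·(5·213 − 4) = 213·1061 = 225993.

225993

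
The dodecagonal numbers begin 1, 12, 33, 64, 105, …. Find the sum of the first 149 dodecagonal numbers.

5524175

Σ i(5i−4) = 5Σi² − 4Σi over i = 1..149.
Σi = 11175 and Σi² = 1113775.
5·1113775 − 4·11175 = 5524175.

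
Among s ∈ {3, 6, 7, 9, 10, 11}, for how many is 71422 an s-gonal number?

1

s = 3: P(3, 377) = 71253 and P(3, 378) = 71631; 71422 is not s-gonal.
s = 6: P(6, 189) = 71253 and P(6, 190) = 72010; 71422 is not s-gonal.
s = 7: P(7, 169) = 71149 and P(7, 170) = 71995; 71422 is not s-gonal.
s = 9: P(9, 143) = 71214 and P(9, 144) = 72216; 71422 is not s-gonal.
s = 10: P(10, 134) = 71422. ✓
s = 11: P(11, 126) = 71001 and P(11, 127) = 72136; 71422 is not s-gonal.
Hits: s ∈ {10} → 1.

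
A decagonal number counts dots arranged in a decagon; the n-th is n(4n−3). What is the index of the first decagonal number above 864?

Solve n(4n−3) > 864 for integer n.
The largest n with value ≤ 864 is 15 (since 855 ≤ 864 < 976), so the first above is n = 16, value 976.

16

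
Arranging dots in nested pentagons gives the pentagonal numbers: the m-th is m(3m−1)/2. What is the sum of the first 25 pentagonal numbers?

8125

Σ i(3i−1)/2 = (3Σi² − Σi) / 2 over i = 1..25.
Σi = 325 and Σi² = 5525.
(3·5525 − 1·325) / 2 = 16250/2 = 8125.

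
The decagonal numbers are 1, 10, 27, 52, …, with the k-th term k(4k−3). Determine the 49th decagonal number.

9457

49·(4·49 − 3) = 49·193 = 9457.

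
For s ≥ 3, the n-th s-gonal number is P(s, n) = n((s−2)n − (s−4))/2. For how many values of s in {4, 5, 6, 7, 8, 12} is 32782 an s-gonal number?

s = 4: P(4, 181) = 32761 and P(4, 182) = 33124; 32782 is not s-gonal.
s = 5: P(5, 148) = 32782. ✓
s = 6: P(6, 128) = 32640 and P(6, 129) = 33153; 32782 is not s-gonal.
s = 7: P(7, 114) = 32319 and P(7, 115) = 32890; 32782 is not s-gonal.
s = 8: P(8, 104) = 32240 and P(8, 105) = 32865; 32782 is not s-gonal.
s = 12: P(12, 81) = 32481 and P(12, 82) = 33292; 32782 is not s-gonal.
Hits: s ∈ {5} → 1.

1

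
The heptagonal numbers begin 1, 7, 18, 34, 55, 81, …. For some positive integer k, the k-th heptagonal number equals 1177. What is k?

22

Set n(5n−3)/2 = 1177, giving 5n² − 3n − 2354 = 0.
The discriminant is 9 + 40·1177 = 47089, and √47089 = 217.
So n = (3 + 217) / 10 = 220/10 = 22.
Check: 22·(5·22 − 3)/2 = 1177. ✓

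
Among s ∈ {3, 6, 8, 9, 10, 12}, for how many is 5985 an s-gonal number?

s = 3: P(3, 108) = 5886 and P(3, 109) = 5995; 5985 is not s-gonal.
s = 6: P(6, 54) = 5778 and P(6, 55) = 5995; 5985 is not s-gonal.
s = 8: P(8, 45) = 5985. ✓
s = 9: P(9, 41) = 5781 and P(9, 42) = 6069; 5985 is not s-gonal.
s = 10: P(10, 39) = 5967 and P(10, 40) = 6280; 5985 is not s-gonal.
s = 12: P(12, 35) = 5985. ✓
Hits: s ∈ {8, 12} → 2.

2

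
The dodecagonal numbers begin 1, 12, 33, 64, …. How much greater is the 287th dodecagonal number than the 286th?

2861

Consecutive dodecagonal numbers differ by 10n − 9: here 10·287 − 9 = 2861.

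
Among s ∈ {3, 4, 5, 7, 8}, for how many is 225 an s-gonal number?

2

s = 3: P(3, 20) = 210 and P(3, 21) = 231; 225 is not s-gonal.
s = 4: P(4, 15) = 225. ✓
s = 5: P(5, 12) = 210 and P(5, 13) = 247; 225 is not s-gonal.
s = 7: P(7, 9) = 189 and P(7, 10) = 235; 225 is not s-gonal.
s = 8: P(8, 9) = 225. ✓
Hits: s ∈ {4, 8} → 2.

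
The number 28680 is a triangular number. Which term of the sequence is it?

Set n(n+1)/2 = 28680, giving n² + n − 57360 = 0.
So n = (-1 + 479) / 2 = 478/2 = 239.

239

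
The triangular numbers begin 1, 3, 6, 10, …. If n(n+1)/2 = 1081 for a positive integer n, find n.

Set n(n+1)/2 = 1081, giving n² + n − 2162 = 0.
The discriminant is 1 + 8·1081 = 8649, and √8649 = 93.
So n = (-1 + 93) / 2 = 92/2 = 46.

46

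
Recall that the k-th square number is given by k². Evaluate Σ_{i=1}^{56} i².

Σ_{i=1}^{56} i² = 56·57·113/6 = 60116.

60116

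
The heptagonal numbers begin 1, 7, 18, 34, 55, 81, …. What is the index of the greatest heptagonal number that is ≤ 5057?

45

Solve n(5n−3)/2 ≤ 5057 for integer n.
n = 45 gives 4995 ≤ 5057, while n = 46 gives 5221 > 5057; so the answer is index 45.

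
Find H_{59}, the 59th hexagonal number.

The 59th hexagonal number is n(2n−1) with n = 59.
59·(2·59 − 1) = 59·117 = 6903.

6903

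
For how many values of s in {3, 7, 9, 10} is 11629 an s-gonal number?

s = 3: P(3, 152) = 11628 and P(3, 153) = 11781; 11629 is not s-gonal.
s = 7: P(7, 68) = 11458 and P(7, 69) = 11799; 11629 is not s-gonal.
s = 9: P(9, 58) = 11629. ✓
s = 10: P(10, 54) = 11502 and P(10, 55) = 11935; 11629 is not s-gonal.
Hits: s ∈ {9} → 1.

1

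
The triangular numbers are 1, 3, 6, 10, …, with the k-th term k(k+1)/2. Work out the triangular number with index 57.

The 57th triangular number is n(n+1)/2 with n = 57.
57·58/2 = 3306/2 = 1653.

1653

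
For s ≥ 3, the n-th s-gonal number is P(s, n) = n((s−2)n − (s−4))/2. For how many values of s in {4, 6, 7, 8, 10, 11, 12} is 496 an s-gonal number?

s = 4: P(4, 22) = 484 and P(4, 23) = 529; 496 is not s-gonal.
s = 6: P(6, 16) = 496. ✓
s = 7: P(7, 14) = 469 and P(7, 15) = 540; 496 is not s-gonal.
s = 8: P(8, 13) = 481 and P(8, 14) = 560; 496 is not s-gonal.
s = 10: P(10, 11) = 451 and P(10, 12) = 540; 496 is not s-gonal.
s = 11: P(11, 10) = 415 and P(11, 11) = 506; 496 is not s-gonal.
s = 12: P(12, 10) = 460 and P(12, 11) = 561; 496 is not s-gonal.
Hits: s ∈ {6} → 1.

1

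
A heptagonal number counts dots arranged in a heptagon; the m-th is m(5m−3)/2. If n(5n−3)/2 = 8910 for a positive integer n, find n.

Set n(5n−3)/2 = 8910, giving 5n² − 3n − 17820 = 0.
The discriminant is 9 + 40·8910 = 356409, and √356409 = 597.
So n = (3 + 597) / 10 = 600/10 = 60.

60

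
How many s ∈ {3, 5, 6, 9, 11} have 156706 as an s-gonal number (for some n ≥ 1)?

s = 3: P(3, 559) = 156520 and P(3, 560) = 157080; 156706 is not s-gonal.
s = 5: P(5, 323) = 156332 and P(5, 324) = 157302; 156706 is not s-gonal.
s = 6: P(6, 280) = 156520 and P(6, 281) = 157641; 156706 is not s-gonal.
s = 9: P(9, 211) = 155296 and P(9, 212) = 156774; 156706 is not s-gonal.
s = 11: P(11, 187) = 156706. ✓
Hits: s ∈ {11} → 1.

1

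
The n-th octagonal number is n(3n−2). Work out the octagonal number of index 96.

27456

The 96th octagonal number is n(3n−2) with n = 96.
96·(3·96 − 2) = 96·286 = 27456.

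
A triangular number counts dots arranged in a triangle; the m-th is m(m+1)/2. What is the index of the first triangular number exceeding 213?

21

Solve n(n+1)/2 > 213 for integer n.
The largest n with value ≤ 213 is 20 (since 210 ≤ 213 < 231), so the first above is n = 21, value 231.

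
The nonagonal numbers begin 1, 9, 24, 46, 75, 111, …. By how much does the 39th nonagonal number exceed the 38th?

Consecutive nonagonal numbers differ by 7n − 6: here 7·39 − 6 = 267.

267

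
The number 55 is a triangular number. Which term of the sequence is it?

10

Set n(n+1)/2 = 55, giving n² + n − 110 = 0.
The discriminant is 1 + 8·55 = 441, and √441 = 21.
So n = (-1 + 21) / 2 = 20/2 = 10.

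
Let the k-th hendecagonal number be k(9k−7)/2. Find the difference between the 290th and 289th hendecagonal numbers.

Consecutive hendecagonal numbers differ by 9n − 8: here 9·290 − 8 = 2602.

2602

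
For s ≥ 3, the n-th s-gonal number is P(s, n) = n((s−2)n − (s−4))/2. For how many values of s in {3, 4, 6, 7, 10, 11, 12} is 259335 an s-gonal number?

1

s = 3: P(3, 719) = 258840 and P(3, 720) = 259560; 259335 is not s-gonal.
s = 4: P(4, 509) = 259081 and P(4, 510) = 260100; 259335 is not s-gonal.
s = 6: P(6, 360) = 258840 and P(6, 361) = 260281; 259335 is not s-gonal.
s = 7: P(7, 322) = 258727 and P(7, 323) = 260338; 259335 is not s-gonal.
s = 10: P(10, 255) = 259335. ✓
s = 11: P(11, 240) = 258360 and P(11, 241) = 260521; 259335 is not s-gonal.
s = 12: P(12, 228) = 259008 and P(12, 229) = 261289; 259335 is not s-gonal.
Hits: s ∈ {10} → 1.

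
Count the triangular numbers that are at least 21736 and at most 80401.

The n-th triangular number is n(n+1)/2.
Smallest index with value ≥ 21736: n = 208 (giving 21736).
Largest index with value ≤ 80401: n = 400 (giving 80200).
Indices 208 through 400: 193 terms.

193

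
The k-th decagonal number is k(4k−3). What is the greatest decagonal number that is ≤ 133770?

133407

Solve n(4n−3) ≤ 133770 for integer n.
n = 183 gives 133407 ≤ 133770, while n = 184 gives 134872 > 133770; so the answer is 133407.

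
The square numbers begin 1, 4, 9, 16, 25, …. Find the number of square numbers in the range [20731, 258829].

The n-th square number is n².
Smallest index with value ≥ 20731: n = 144 (giving 20736).
Largest index with value ≤ 258829: n = 508 (giving 258064).
Indices 144 through 508: 365 terms.

365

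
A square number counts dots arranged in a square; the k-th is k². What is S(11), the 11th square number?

The 11th square number is n² with n = 11.
11² = 121.

121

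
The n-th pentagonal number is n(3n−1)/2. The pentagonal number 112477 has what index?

Set n(3n−1)/2 = 112477, giving 3n² − n − 224954 = 0.
The discriminant is 1 + 24·112477 = 2699449, and √2699449 = 1643.
So n = (1 + 1643) / 6 = 1644/6 = 274.
Check: 274·(3·274 − 1)/2 = 112477. ✓

274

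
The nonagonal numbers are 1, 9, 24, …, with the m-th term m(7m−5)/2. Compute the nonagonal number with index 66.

The 66th nonagonal number is n(7n−5)/2 with n = 66.
66·(7·66 − 5)/2 = 66·457/2 = 15081.

15081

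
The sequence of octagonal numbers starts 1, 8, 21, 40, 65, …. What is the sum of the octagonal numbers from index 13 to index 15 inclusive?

1686

Σ i(3i−2) = 3Σi² − 2Σi over i = 13..15.
Σi = 120 − 78 = 42 and Σi² = 1240 − 650 = 590.
3·590 − 2·42 = 1686.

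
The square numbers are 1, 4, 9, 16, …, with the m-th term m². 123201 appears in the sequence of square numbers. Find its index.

351

We need n² = 123201, so n = √123201 = 351.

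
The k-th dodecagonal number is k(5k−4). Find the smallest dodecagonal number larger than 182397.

Solve n(5n−4) > 182397 for integer n.
The largest n with value ≤ 182397 is 191 (since 181641 ≤ 182397 < 183552), so the first above is n = 192, value 183552.

183552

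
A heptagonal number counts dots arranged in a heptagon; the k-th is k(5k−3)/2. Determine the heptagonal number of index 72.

12852

The 72nd heptagonal number is n(5n−3)/2 with n = 72.
72·(5·72 − 3)/2 = 72·357/2 = 12852.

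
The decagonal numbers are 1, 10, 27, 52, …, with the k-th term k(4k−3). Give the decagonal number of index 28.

3052

The 28th decagonal number is n(4n−3) with n = 28.
28·(4·28 − 3) = 28·109 = 3052.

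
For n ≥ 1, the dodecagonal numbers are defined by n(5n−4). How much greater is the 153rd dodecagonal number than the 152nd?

Consecutive dodecagonal numbers differ by 10n − 9: here 10·153 − 9 = 1521.

1521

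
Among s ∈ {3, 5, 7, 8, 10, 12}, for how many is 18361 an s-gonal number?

s = 3: P(3, 191) = 18336 and P(3, 192) = 18528; 18361 is not s-gonal.
s = 5: P(5, 110) = 18095 and P(5, 111) = 18426; 18361 is not s-gonal.
s = 7: P(7, 86) = 18361. ✓
s = 8: P(8, 78) = 18096 and P(8, 79) = 18565; 18361 is not s-gonal.
s = 10: P(10, 68) = 18292 and P(10, 69) = 18837; 18361 is not s-gonal.
s = 12: P(12, 61) = 18361. ✓
Hits: s ∈ {7, 12} → 2.

2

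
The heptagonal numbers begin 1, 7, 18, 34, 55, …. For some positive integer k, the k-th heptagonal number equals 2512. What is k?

32

Set n(5n−3)/2 = 2512, giving 5n² − 3n − 5024 = 0.
So n = (3 + 317) / 10 = 320/10 = 32.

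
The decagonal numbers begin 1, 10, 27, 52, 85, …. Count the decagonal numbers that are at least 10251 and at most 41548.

The n-th decagonal number is n(4n−3).
Smallest index with value ≥ 10251: n = 51 (giving 10251).
Largest index with value ≤ 41548: n = 102 (giving 41310).
Indices 51 through 102: 52 terms.

52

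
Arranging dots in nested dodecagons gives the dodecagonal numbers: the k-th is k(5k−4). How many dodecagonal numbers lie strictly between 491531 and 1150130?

167

The n-th dodecagonal number is n(5n−4).
Smallest index with value > 491531: n = 314 (giving 491724).
Largest index with value < 1150130: n = 480 (giving 1150080).
Indices 314 through 480: 167 terms.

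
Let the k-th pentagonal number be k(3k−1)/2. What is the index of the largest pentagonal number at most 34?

Solve n(3n−1)/2 ≤ 34 for integer n.
n = 4 gives 22 ≤ 34, while n = 5 gives 35 > 34; so the answer is index 4.

4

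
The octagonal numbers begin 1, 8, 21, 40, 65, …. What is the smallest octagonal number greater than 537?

Solve n(3n−2) > 537 for integer n.
The largest n with value ≤ 537 is 13 (since 481 ≤ 537 < 560), so the first above is n = 14, value 560.

560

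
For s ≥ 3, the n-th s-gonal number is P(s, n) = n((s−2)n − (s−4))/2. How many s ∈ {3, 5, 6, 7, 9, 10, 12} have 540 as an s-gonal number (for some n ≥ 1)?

2

s = 3: P(3, 32) = 528 and P(3, 33) = 561; 540 is not s-gonal.
s = 5: P(5, 19) = 532 and P(5, 20) = 590; 540 is not s-gonal.
s = 6: P(6, 16) = 496 and P(6, 17) = 561; 540 is not s-gonal.
s = 7: P(7, 15) = 540. ✓
s = 9: P(9, 12) = 474 and P(9, 13) = 559; 540 is not s-gonal.
s = 10: P(10, 12) = 540. ✓
s = 12: P(12, 10) = 460 and P(12, 11) = 561; 540 is not s-gonal.
Hits: s ∈ {7, 10} → 2.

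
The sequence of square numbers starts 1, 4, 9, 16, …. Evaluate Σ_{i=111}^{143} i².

535249

Σ_{i=111}^{143} i² = 984984 − 449735 = 535249.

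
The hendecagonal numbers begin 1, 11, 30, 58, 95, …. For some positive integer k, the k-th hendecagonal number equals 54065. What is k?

110

Set n(9n−7)/2 = 54065, giving 9n² − 7n − 108130 = 0.
The discriminant is 49 + 72·54065 = 3892729, and √3892729 = 1973.
So n = (7 + 1973) / 18 = 1980/18 = 110.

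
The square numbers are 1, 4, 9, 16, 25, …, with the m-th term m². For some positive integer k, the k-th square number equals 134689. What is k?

367

We need n² = 134689, so n = √134689 = 367.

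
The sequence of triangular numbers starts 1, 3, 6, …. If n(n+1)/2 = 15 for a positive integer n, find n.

5

Set n(n+1)/2 = 15, giving n² + n − 30 = 0.
So n = (-1 + 11) / 2 = 10/2 = 5.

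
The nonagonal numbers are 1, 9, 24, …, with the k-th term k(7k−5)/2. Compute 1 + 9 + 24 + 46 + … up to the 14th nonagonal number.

Σ i(7i−5)/2 = (7Σi² − 5Σi) / 2 over i = 1..14.
Σi = 105 and Σi² = 1015.
(7·1015 − 5·105) / 2 = 6580/2 = 3290.

3290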